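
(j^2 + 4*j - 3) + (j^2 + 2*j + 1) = 2*j^2 + 6*j - 2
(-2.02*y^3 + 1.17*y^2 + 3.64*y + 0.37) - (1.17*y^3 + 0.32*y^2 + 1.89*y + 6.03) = -3.19*y^3 + 0.85*y^2 + 1.75*y - 5.66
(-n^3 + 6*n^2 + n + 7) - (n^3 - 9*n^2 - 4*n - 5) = -2*n^3 + 15*n^2 + 5*n + 12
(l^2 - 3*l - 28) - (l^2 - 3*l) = -28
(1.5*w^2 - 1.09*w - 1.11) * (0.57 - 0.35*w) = -0.525*w^3 + 1.2365*w^2 - 0.2328*w - 0.6327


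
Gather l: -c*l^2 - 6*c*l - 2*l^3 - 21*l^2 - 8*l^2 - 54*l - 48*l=-2*l^3 + l^2*(-c - 29) + l*(-6*c - 102)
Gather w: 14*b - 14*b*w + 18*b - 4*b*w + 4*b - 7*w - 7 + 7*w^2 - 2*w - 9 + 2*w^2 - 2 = 36*b + 9*w^2 + w*(-18*b - 9) - 18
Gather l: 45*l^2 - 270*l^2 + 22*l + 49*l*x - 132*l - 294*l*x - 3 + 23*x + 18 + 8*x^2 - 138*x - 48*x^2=-225*l^2 + l*(-245*x - 110) - 40*x^2 - 115*x + 15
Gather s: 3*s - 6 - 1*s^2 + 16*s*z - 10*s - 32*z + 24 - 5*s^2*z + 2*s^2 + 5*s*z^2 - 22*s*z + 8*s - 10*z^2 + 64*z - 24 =s^2*(1 - 5*z) + s*(5*z^2 - 6*z + 1) - 10*z^2 + 32*z - 6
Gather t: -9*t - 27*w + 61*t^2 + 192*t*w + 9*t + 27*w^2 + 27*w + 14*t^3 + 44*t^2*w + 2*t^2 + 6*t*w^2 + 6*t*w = 14*t^3 + t^2*(44*w + 63) + t*(6*w^2 + 198*w) + 27*w^2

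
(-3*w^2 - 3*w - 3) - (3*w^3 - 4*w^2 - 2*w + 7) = -3*w^3 + w^2 - w - 10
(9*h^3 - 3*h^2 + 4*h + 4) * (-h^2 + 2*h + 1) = -9*h^5 + 21*h^4 - h^3 + h^2 + 12*h + 4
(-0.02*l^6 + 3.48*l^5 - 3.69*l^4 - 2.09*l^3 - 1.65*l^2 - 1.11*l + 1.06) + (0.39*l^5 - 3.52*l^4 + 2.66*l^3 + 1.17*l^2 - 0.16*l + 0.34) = -0.02*l^6 + 3.87*l^5 - 7.21*l^4 + 0.57*l^3 - 0.48*l^2 - 1.27*l + 1.4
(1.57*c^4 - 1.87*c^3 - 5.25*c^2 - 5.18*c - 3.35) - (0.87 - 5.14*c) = 1.57*c^4 - 1.87*c^3 - 5.25*c^2 - 0.04*c - 4.22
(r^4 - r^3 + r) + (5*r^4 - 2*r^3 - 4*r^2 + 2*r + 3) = 6*r^4 - 3*r^3 - 4*r^2 + 3*r + 3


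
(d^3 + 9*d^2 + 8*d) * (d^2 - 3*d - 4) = d^5 + 6*d^4 - 23*d^3 - 60*d^2 - 32*d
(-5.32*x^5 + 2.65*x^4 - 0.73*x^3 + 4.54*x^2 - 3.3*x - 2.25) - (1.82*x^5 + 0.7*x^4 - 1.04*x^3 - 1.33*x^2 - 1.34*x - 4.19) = -7.14*x^5 + 1.95*x^4 + 0.31*x^3 + 5.87*x^2 - 1.96*x + 1.94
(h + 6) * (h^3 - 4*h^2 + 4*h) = h^4 + 2*h^3 - 20*h^2 + 24*h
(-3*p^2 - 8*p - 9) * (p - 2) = -3*p^3 - 2*p^2 + 7*p + 18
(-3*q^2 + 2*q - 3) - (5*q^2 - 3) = -8*q^2 + 2*q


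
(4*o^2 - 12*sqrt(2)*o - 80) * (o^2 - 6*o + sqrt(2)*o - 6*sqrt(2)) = 4*o^4 - 24*o^3 - 8*sqrt(2)*o^3 - 104*o^2 + 48*sqrt(2)*o^2 - 80*sqrt(2)*o + 624*o + 480*sqrt(2)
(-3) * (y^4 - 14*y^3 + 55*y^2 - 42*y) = -3*y^4 + 42*y^3 - 165*y^2 + 126*y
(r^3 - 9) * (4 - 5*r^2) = -5*r^5 + 4*r^3 + 45*r^2 - 36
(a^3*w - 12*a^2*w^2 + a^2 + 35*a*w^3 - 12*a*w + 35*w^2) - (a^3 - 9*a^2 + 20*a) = a^3*w - a^3 - 12*a^2*w^2 + 10*a^2 + 35*a*w^3 - 12*a*w - 20*a + 35*w^2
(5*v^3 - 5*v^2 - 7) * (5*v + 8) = 25*v^4 + 15*v^3 - 40*v^2 - 35*v - 56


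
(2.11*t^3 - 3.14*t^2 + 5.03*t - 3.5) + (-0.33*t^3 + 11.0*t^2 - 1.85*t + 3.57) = 1.78*t^3 + 7.86*t^2 + 3.18*t + 0.0699999999999998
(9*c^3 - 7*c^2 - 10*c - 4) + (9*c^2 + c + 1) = 9*c^3 + 2*c^2 - 9*c - 3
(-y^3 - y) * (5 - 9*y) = 9*y^4 - 5*y^3 + 9*y^2 - 5*y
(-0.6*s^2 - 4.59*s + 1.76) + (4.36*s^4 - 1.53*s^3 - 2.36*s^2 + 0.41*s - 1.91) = 4.36*s^4 - 1.53*s^3 - 2.96*s^2 - 4.18*s - 0.15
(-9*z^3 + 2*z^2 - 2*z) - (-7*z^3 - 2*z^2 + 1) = -2*z^3 + 4*z^2 - 2*z - 1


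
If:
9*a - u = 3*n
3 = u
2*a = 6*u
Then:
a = 9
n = 26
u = 3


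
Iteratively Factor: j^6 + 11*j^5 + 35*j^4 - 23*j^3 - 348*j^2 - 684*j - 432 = (j + 3)*(j^5 + 8*j^4 + 11*j^3 - 56*j^2 - 180*j - 144) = (j + 2)*(j + 3)*(j^4 + 6*j^3 - j^2 - 54*j - 72) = (j + 2)^2*(j + 3)*(j^3 + 4*j^2 - 9*j - 36) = (j - 3)*(j + 2)^2*(j + 3)*(j^2 + 7*j + 12) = (j - 3)*(j + 2)^2*(j + 3)*(j + 4)*(j + 3)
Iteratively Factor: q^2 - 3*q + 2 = (q - 2)*(q - 1)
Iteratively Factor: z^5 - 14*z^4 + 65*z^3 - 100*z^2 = (z)*(z^4 - 14*z^3 + 65*z^2 - 100*z) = z*(z - 5)*(z^3 - 9*z^2 + 20*z) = z^2*(z - 5)*(z^2 - 9*z + 20) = z^2*(z - 5)*(z - 4)*(z - 5)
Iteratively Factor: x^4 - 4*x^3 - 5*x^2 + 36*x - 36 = (x - 2)*(x^3 - 2*x^2 - 9*x + 18) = (x - 3)*(x - 2)*(x^2 + x - 6) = (x - 3)*(x - 2)*(x + 3)*(x - 2)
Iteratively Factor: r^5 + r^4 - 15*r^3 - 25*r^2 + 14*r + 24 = (r - 1)*(r^4 + 2*r^3 - 13*r^2 - 38*r - 24) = (r - 1)*(r + 3)*(r^3 - r^2 - 10*r - 8) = (r - 1)*(r + 1)*(r + 3)*(r^2 - 2*r - 8) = (r - 4)*(r - 1)*(r + 1)*(r + 3)*(r + 2)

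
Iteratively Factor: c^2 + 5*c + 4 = (c + 1)*(c + 4)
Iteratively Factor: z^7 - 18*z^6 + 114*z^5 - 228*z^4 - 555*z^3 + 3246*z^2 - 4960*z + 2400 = (z + 3)*(z^6 - 21*z^5 + 177*z^4 - 759*z^3 + 1722*z^2 - 1920*z + 800) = (z - 5)*(z + 3)*(z^5 - 16*z^4 + 97*z^3 - 274*z^2 + 352*z - 160) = (z - 5)*(z - 2)*(z + 3)*(z^4 - 14*z^3 + 69*z^2 - 136*z + 80) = (z - 5)^2*(z - 2)*(z + 3)*(z^3 - 9*z^2 + 24*z - 16) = (z - 5)^2*(z - 2)*(z - 1)*(z + 3)*(z^2 - 8*z + 16) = (z - 5)^2*(z - 4)*(z - 2)*(z - 1)*(z + 3)*(z - 4)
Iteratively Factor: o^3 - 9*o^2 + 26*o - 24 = (o - 3)*(o^2 - 6*o + 8) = (o - 3)*(o - 2)*(o - 4)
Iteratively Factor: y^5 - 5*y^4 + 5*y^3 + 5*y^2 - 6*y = (y + 1)*(y^4 - 6*y^3 + 11*y^2 - 6*y) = (y - 1)*(y + 1)*(y^3 - 5*y^2 + 6*y) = y*(y - 1)*(y + 1)*(y^2 - 5*y + 6) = y*(y - 3)*(y - 1)*(y + 1)*(y - 2)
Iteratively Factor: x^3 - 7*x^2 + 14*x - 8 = (x - 4)*(x^2 - 3*x + 2) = (x - 4)*(x - 2)*(x - 1)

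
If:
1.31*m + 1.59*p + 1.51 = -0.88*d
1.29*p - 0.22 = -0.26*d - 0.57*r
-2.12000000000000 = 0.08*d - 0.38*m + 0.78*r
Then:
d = -2.37798552296105*r - 10.8815022125839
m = 1.55200304779767*r + 3.28810479735076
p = 0.0374234387363362*r + 2.36371362424171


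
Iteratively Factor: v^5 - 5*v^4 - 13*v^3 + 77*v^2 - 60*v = (v + 4)*(v^4 - 9*v^3 + 23*v^2 - 15*v) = (v - 5)*(v + 4)*(v^3 - 4*v^2 + 3*v) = (v - 5)*(v - 3)*(v + 4)*(v^2 - v) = v*(v - 5)*(v - 3)*(v + 4)*(v - 1)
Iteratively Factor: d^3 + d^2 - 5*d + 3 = (d - 1)*(d^2 + 2*d - 3) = (d - 1)^2*(d + 3)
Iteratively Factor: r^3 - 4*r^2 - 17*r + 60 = (r - 5)*(r^2 + r - 12) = (r - 5)*(r - 3)*(r + 4)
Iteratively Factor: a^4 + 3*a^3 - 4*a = (a + 2)*(a^3 + a^2 - 2*a) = a*(a + 2)*(a^2 + a - 2) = a*(a + 2)^2*(a - 1)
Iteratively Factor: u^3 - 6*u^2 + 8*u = (u - 4)*(u^2 - 2*u) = u*(u - 4)*(u - 2)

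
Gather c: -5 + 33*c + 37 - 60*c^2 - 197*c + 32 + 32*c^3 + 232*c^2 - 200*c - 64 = 32*c^3 + 172*c^2 - 364*c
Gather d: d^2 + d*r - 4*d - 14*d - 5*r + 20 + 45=d^2 + d*(r - 18) - 5*r + 65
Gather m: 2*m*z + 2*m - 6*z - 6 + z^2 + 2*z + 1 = m*(2*z + 2) + z^2 - 4*z - 5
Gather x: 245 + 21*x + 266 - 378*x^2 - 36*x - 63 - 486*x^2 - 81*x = -864*x^2 - 96*x + 448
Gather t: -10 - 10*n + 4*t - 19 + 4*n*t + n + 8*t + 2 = -9*n + t*(4*n + 12) - 27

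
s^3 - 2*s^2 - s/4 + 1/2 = (s - 2)*(s - 1/2)*(s + 1/2)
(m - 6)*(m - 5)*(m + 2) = m^3 - 9*m^2 + 8*m + 60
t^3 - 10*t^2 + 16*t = t*(t - 8)*(t - 2)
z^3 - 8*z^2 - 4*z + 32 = (z - 8)*(z - 2)*(z + 2)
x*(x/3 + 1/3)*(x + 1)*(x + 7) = x^4/3 + 3*x^3 + 5*x^2 + 7*x/3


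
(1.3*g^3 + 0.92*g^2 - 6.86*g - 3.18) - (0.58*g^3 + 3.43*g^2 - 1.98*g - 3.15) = 0.72*g^3 - 2.51*g^2 - 4.88*g - 0.0300000000000002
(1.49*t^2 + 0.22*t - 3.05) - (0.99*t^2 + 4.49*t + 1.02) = 0.5*t^2 - 4.27*t - 4.07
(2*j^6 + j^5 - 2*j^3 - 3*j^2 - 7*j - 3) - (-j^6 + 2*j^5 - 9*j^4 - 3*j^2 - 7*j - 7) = 3*j^6 - j^5 + 9*j^4 - 2*j^3 + 4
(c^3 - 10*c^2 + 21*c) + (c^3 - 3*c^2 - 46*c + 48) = 2*c^3 - 13*c^2 - 25*c + 48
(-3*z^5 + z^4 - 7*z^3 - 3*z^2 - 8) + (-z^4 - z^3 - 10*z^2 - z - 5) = -3*z^5 - 8*z^3 - 13*z^2 - z - 13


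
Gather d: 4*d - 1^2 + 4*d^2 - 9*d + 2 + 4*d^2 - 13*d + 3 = 8*d^2 - 18*d + 4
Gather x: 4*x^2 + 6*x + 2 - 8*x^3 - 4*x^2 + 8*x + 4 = -8*x^3 + 14*x + 6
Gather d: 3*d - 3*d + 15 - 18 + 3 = 0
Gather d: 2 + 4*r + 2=4*r + 4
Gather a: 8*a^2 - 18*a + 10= 8*a^2 - 18*a + 10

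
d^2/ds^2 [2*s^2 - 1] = 4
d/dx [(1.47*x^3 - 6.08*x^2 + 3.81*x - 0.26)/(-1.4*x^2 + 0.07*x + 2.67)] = (-2.058*x^4 + 0.2058*x^3 + 16.6831*x^2 - 33.1952*x + 10.1909)/(1.96*x^4 - 0.196*x^3 - 7.4711*x^2 + 0.3738*x + 7.1289)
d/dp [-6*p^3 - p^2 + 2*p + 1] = -18*p^2 - 2*p + 2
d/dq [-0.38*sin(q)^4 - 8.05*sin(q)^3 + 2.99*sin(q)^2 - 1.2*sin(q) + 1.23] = (-1.52*sin(q)^3 - 24.15*sin(q)^2 + 5.98*sin(q) - 1.2)*cos(q)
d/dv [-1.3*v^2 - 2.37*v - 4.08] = -2.6*v - 2.37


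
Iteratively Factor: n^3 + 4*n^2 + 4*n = (n)*(n^2 + 4*n + 4) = n*(n + 2)*(n + 2)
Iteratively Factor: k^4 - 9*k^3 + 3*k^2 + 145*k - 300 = (k - 5)*(k^3 - 4*k^2 - 17*k + 60) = (k - 5)^2*(k^2 + k - 12) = (k - 5)^2*(k + 4)*(k - 3)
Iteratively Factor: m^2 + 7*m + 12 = (m + 3)*(m + 4)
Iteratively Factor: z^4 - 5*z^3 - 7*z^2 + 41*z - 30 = (z - 5)*(z^3 - 7*z + 6) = (z - 5)*(z + 3)*(z^2 - 3*z + 2) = (z - 5)*(z - 2)*(z + 3)*(z - 1)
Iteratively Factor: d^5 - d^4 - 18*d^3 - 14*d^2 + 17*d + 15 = (d - 5)*(d^4 + 4*d^3 + 2*d^2 - 4*d - 3) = (d - 5)*(d + 1)*(d^3 + 3*d^2 - d - 3) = (d - 5)*(d + 1)*(d + 3)*(d^2 - 1) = (d - 5)*(d - 1)*(d + 1)*(d + 3)*(d + 1)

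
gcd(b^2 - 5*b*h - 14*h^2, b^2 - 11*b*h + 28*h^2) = b - 7*h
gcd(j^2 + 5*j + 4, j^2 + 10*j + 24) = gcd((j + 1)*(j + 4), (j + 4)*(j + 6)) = j + 4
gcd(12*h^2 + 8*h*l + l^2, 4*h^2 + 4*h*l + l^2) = 2*h + l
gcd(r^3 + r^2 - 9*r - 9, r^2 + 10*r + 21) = r + 3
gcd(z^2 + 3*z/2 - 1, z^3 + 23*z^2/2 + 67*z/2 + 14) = 1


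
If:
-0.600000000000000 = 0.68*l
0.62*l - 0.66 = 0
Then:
No Solution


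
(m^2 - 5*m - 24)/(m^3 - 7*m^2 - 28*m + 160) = (m + 3)/(m^2 + m - 20)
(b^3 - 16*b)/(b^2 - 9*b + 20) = b*(b + 4)/(b - 5)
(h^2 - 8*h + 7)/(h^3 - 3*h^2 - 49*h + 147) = (h - 1)/(h^2 + 4*h - 21)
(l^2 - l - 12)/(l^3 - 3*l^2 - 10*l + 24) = 1/(l - 2)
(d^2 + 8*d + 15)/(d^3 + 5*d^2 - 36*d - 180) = (d + 3)/(d^2 - 36)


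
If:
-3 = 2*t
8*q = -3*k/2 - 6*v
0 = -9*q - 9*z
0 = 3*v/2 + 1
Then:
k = 16*z/3 + 8/3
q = -z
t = -3/2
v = -2/3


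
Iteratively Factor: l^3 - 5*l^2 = (l - 5)*(l^2) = l*(l - 5)*(l)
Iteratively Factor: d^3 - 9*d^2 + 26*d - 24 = (d - 3)*(d^2 - 6*d + 8) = (d - 4)*(d - 3)*(d - 2)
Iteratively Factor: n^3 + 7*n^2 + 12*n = (n)*(n^2 + 7*n + 12) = n*(n + 3)*(n + 4)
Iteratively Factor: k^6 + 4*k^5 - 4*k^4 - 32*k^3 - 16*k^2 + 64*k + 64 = (k + 2)*(k^5 + 2*k^4 - 8*k^3 - 16*k^2 + 16*k + 32) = (k + 2)^2*(k^4 - 8*k^2 + 16) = (k + 2)^3*(k^3 - 2*k^2 - 4*k + 8) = (k - 2)*(k + 2)^3*(k^2 - 4) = (k - 2)*(k + 2)^4*(k - 2)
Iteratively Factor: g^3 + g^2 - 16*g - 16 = (g + 4)*(g^2 - 3*g - 4) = (g + 1)*(g + 4)*(g - 4)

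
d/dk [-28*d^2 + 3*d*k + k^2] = 3*d + 2*k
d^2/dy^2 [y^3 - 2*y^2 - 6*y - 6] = 6*y - 4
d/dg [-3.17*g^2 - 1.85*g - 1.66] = -6.34*g - 1.85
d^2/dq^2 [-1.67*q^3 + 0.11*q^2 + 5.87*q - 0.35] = 0.22 - 10.02*q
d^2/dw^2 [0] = 0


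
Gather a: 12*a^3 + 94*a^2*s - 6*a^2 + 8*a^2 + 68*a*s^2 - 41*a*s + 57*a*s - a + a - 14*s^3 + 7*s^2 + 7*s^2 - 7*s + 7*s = 12*a^3 + a^2*(94*s + 2) + a*(68*s^2 + 16*s) - 14*s^3 + 14*s^2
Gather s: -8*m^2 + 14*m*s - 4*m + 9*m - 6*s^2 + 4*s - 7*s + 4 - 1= -8*m^2 + 5*m - 6*s^2 + s*(14*m - 3) + 3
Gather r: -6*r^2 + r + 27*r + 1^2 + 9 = -6*r^2 + 28*r + 10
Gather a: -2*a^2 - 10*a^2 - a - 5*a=-12*a^2 - 6*a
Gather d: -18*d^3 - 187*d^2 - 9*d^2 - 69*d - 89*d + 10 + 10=-18*d^3 - 196*d^2 - 158*d + 20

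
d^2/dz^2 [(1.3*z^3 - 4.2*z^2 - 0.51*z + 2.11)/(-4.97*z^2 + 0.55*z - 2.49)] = (-1.13686837721616e-13*z^5 + 1.13686837721616e-13*z^4 + 79.5455979999999*z^3 - 613.888854*z^2 - 51.623088*z + 104.424946)/(122.763473*z^6 - 40.756485*z^5 + 189.025998*z^4 - 41.004865*z^3 + 94.703166*z^2 - 10.230165*z + 15.438249)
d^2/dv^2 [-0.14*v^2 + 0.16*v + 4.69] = -0.280000000000000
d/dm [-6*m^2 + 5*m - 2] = 5 - 12*m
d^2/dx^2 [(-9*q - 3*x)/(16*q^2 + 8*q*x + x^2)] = 6*(-q - x)/(256*q^4 + 256*q^3*x + 96*q^2*x^2 + 16*q*x^3 + x^4)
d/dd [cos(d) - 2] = -sin(d)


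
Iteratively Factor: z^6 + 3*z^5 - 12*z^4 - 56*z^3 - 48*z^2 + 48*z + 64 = (z + 2)*(z^5 + z^4 - 14*z^3 - 28*z^2 + 8*z + 32) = (z + 2)^2*(z^4 - z^3 - 12*z^2 - 4*z + 16) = (z - 4)*(z + 2)^2*(z^3 + 3*z^2 - 4) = (z - 4)*(z + 2)^3*(z^2 + z - 2) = (z - 4)*(z + 2)^4*(z - 1)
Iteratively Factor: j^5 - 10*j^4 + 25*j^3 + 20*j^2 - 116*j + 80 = (j - 5)*(j^4 - 5*j^3 + 20*j - 16) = (j - 5)*(j - 2)*(j^3 - 3*j^2 - 6*j + 8) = (j - 5)*(j - 2)*(j - 1)*(j^2 - 2*j - 8) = (j - 5)*(j - 4)*(j - 2)*(j - 1)*(j + 2)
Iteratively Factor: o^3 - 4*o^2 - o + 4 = (o - 1)*(o^2 - 3*o - 4) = (o - 4)*(o - 1)*(o + 1)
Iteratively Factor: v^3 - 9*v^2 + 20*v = (v)*(v^2 - 9*v + 20) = v*(v - 4)*(v - 5)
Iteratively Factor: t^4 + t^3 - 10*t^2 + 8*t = (t - 1)*(t^3 + 2*t^2 - 8*t) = (t - 1)*(t + 4)*(t^2 - 2*t) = (t - 2)*(t - 1)*(t + 4)*(t)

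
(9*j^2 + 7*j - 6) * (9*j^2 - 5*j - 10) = 81*j^4 + 18*j^3 - 179*j^2 - 40*j + 60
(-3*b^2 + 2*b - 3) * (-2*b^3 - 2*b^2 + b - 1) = 6*b^5 + 2*b^4 - b^3 + 11*b^2 - 5*b + 3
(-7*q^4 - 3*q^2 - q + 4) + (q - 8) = -7*q^4 - 3*q^2 - 4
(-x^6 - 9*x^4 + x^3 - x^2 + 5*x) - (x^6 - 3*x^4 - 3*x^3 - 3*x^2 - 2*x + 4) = -2*x^6 - 6*x^4 + 4*x^3 + 2*x^2 + 7*x - 4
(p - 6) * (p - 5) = p^2 - 11*p + 30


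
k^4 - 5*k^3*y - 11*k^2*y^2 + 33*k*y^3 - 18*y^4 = (k - 6*y)*(k - y)^2*(k + 3*y)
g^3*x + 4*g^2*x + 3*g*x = g*(g + 3)*(g*x + x)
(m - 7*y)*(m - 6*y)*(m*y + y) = m^3*y - 13*m^2*y^2 + m^2*y + 42*m*y^3 - 13*m*y^2 + 42*y^3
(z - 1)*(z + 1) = z^2 - 1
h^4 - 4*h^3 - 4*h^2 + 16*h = h*(h - 4)*(h - 2)*(h + 2)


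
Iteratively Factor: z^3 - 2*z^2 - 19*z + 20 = (z - 1)*(z^2 - z - 20) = (z - 1)*(z + 4)*(z - 5)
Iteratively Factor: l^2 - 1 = (l - 1)*(l + 1)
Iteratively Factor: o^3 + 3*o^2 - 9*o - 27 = (o + 3)*(o^2 - 9) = (o + 3)^2*(o - 3)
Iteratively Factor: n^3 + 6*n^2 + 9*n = (n)*(n^2 + 6*n + 9) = n*(n + 3)*(n + 3)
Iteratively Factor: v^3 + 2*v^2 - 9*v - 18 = (v + 3)*(v^2 - v - 6) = (v + 2)*(v + 3)*(v - 3)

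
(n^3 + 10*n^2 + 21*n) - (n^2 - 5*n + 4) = n^3 + 9*n^2 + 26*n - 4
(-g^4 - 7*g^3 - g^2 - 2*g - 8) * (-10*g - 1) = 10*g^5 + 71*g^4 + 17*g^3 + 21*g^2 + 82*g + 8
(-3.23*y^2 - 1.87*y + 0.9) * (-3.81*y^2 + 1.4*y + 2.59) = 12.3063*y^4 + 2.6027*y^3 - 14.4127*y^2 - 3.5833*y + 2.331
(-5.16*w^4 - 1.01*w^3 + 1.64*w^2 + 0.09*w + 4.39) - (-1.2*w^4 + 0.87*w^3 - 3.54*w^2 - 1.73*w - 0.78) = -3.96*w^4 - 1.88*w^3 + 5.18*w^2 + 1.82*w + 5.17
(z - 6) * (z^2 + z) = z^3 - 5*z^2 - 6*z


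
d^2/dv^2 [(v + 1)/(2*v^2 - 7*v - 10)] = 2*((5 - 6*v)*(-2*v^2 + 7*v + 10) - (v + 1)*(4*v - 7)^2)/(-2*v^2 + 7*v + 10)^3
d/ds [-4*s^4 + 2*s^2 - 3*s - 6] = -16*s^3 + 4*s - 3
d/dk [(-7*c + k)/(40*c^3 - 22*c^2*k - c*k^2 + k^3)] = (40*c^3 - 22*c^2*k - c*k^2 + k^3 - (7*c - k)*(22*c^2 + 2*c*k - 3*k^2))/(40*c^3 - 22*c^2*k - c*k^2 + k^3)^2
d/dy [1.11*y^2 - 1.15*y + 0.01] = 2.22*y - 1.15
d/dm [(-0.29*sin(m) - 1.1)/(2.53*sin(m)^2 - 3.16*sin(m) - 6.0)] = (0.7337*sin(m)^2 + 5.566*sin(m) - 1.736)*cos(m)/(6.4009*sin(m)^4 - 15.9896*sin(m)^3 - 20.3744*sin(m)^2 + 37.92*sin(m) + 36.0)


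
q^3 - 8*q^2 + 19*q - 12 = (q - 4)*(q - 3)*(q - 1)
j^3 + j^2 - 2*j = j*(j - 1)*(j + 2)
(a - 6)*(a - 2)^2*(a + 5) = a^4 - 5*a^3 - 22*a^2 + 116*a - 120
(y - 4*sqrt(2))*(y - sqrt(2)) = y^2 - 5*sqrt(2)*y + 8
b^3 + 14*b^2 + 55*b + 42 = (b + 1)*(b + 6)*(b + 7)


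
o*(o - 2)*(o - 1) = o^3 - 3*o^2 + 2*o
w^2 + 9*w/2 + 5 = (w + 2)*(w + 5/2)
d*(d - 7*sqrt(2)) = d^2 - 7*sqrt(2)*d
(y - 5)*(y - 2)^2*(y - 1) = y^4 - 10*y^3 + 33*y^2 - 44*y + 20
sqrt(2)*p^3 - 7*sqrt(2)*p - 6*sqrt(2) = (p - 3)*(p + 2)*(sqrt(2)*p + sqrt(2))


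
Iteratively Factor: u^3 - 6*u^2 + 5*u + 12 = (u - 4)*(u^2 - 2*u - 3) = (u - 4)*(u + 1)*(u - 3)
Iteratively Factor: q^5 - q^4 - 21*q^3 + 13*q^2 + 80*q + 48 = (q + 1)*(q^4 - 2*q^3 - 19*q^2 + 32*q + 48) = (q - 4)*(q + 1)*(q^3 + 2*q^2 - 11*q - 12) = (q - 4)*(q - 3)*(q + 1)*(q^2 + 5*q + 4) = (q - 4)*(q - 3)*(q + 1)^2*(q + 4)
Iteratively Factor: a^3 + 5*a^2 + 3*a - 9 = (a + 3)*(a^2 + 2*a - 3) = (a + 3)^2*(a - 1)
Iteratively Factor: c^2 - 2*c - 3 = (c + 1)*(c - 3)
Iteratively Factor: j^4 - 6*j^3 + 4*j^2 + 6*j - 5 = (j - 1)*(j^3 - 5*j^2 - j + 5) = (j - 1)^2*(j^2 - 4*j - 5) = (j - 1)^2*(j + 1)*(j - 5)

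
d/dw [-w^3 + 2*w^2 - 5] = w*(4 - 3*w)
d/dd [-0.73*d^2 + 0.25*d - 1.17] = 0.25 - 1.46*d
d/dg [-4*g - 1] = -4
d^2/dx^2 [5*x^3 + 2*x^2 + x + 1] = 30*x + 4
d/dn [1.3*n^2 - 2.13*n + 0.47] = 2.6*n - 2.13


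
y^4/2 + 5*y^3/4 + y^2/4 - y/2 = y*(y/2 + 1)*(y - 1/2)*(y + 1)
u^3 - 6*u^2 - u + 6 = (u - 6)*(u - 1)*(u + 1)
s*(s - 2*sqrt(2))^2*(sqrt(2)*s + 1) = sqrt(2)*s^4 - 7*s^3 + 4*sqrt(2)*s^2 + 8*s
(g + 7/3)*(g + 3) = g^2 + 16*g/3 + 7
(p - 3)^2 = p^2 - 6*p + 9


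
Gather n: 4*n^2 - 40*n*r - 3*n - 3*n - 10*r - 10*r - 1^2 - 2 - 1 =4*n^2 + n*(-40*r - 6) - 20*r - 4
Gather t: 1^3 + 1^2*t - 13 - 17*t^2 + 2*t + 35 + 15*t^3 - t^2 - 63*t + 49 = 15*t^3 - 18*t^2 - 60*t + 72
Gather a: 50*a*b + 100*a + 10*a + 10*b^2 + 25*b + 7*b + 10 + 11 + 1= a*(50*b + 110) + 10*b^2 + 32*b + 22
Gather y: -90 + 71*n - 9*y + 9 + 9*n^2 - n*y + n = 9*n^2 + 72*n + y*(-n - 9) - 81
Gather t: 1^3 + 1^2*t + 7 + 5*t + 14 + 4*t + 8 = 10*t + 30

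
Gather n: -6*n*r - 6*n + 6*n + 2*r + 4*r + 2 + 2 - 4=-6*n*r + 6*r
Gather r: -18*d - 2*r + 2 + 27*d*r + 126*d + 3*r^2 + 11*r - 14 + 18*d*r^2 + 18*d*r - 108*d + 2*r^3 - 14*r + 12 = 2*r^3 + r^2*(18*d + 3) + r*(45*d - 5)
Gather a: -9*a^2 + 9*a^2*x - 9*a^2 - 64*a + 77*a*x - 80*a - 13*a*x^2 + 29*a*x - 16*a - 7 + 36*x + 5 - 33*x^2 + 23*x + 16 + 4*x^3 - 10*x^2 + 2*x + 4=a^2*(9*x - 18) + a*(-13*x^2 + 106*x - 160) + 4*x^3 - 43*x^2 + 61*x + 18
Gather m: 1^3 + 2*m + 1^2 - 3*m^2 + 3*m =-3*m^2 + 5*m + 2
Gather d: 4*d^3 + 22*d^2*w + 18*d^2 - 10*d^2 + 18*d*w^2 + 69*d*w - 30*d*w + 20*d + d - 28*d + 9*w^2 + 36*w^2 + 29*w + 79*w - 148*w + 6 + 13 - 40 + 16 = 4*d^3 + d^2*(22*w + 8) + d*(18*w^2 + 39*w - 7) + 45*w^2 - 40*w - 5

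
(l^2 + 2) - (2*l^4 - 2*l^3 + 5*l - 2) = -2*l^4 + 2*l^3 + l^2 - 5*l + 4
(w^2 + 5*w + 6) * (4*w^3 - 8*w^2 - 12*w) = 4*w^5 + 12*w^4 - 28*w^3 - 108*w^2 - 72*w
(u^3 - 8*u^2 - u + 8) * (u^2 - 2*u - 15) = u^5 - 10*u^4 + 130*u^2 - u - 120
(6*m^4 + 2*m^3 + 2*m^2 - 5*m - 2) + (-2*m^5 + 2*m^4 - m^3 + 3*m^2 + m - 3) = -2*m^5 + 8*m^4 + m^3 + 5*m^2 - 4*m - 5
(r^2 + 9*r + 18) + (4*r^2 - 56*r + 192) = 5*r^2 - 47*r + 210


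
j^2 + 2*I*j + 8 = (j - 2*I)*(j + 4*I)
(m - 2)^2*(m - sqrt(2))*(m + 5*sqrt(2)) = m^4 - 4*m^3 + 4*sqrt(2)*m^3 - 16*sqrt(2)*m^2 - 6*m^2 + 16*sqrt(2)*m + 40*m - 40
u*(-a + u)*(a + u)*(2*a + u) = -2*a^3*u - a^2*u^2 + 2*a*u^3 + u^4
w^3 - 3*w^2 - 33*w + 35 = (w - 7)*(w - 1)*(w + 5)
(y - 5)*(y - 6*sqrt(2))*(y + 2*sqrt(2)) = y^3 - 4*sqrt(2)*y^2 - 5*y^2 - 24*y + 20*sqrt(2)*y + 120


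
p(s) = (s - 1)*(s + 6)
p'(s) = 2*s + 5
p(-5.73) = -1.82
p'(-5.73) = -6.46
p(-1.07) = -10.21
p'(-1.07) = 2.86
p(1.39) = 2.88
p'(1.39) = 7.78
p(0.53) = -3.07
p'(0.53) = 6.06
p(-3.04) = -11.96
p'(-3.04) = -1.08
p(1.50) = 3.75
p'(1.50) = 8.00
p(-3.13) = -11.85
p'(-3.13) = -1.26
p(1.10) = 0.71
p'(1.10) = 7.20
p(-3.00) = -12.00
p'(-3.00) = -1.00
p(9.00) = 120.00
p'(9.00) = 23.00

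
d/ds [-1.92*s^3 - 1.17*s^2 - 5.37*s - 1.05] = -5.76*s^2 - 2.34*s - 5.37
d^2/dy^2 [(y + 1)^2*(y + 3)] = 6*y + 10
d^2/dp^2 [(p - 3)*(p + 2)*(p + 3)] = 6*p + 4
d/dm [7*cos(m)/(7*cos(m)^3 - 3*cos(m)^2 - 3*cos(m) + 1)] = 112*(14*cos(m)^3 - 3*cos(m)^2 - 1)*sin(m)/(-9*cos(m) + 6*cos(2*m) - 7*cos(3*m) + 2)^2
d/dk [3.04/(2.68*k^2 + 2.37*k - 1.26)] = (-16.2944*k - 7.2048)/(2.68*k^2 + 2.37*k - 1.26)^2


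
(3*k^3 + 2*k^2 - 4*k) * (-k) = -3*k^4 - 2*k^3 + 4*k^2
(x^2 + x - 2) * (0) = 0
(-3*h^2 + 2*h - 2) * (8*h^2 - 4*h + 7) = -24*h^4 + 28*h^3 - 45*h^2 + 22*h - 14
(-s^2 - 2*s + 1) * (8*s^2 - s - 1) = -8*s^4 - 15*s^3 + 11*s^2 + s - 1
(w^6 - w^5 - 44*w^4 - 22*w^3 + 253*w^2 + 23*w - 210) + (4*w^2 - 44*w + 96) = w^6 - w^5 - 44*w^4 - 22*w^3 + 257*w^2 - 21*w - 114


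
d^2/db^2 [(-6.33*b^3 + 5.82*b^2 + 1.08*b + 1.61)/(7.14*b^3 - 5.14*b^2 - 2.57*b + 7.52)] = (-9.09494701772928e-13*b^7 + 128.785608*b^6 - 366.577596*b^5 + 5466.392568*b^4 - 5950.29369*b^3 + 1465.868028*b^2 - 2288.379828*b + 845.721474)/(363.994344*b^9 - 786.105432*b^8 + 172.855116*b^7 + 1580.210864*b^6 - 1718.10411*b^5 - 333.764358*b^4 + 1790.361151*b^3 - 723.000624*b^2 - 436.003584*b + 425.259008)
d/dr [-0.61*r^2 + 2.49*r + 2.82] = 2.49 - 1.22*r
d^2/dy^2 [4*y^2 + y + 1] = 8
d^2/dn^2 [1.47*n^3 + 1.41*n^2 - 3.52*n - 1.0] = 8.82*n + 2.82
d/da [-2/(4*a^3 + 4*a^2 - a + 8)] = 2*(12*a^2 + 8*a - 1)/(4*a^3 + 4*a^2 - a + 8)^2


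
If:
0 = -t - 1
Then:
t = -1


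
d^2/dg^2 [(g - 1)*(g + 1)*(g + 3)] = 6*g + 6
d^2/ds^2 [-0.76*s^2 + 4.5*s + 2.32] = -1.52000000000000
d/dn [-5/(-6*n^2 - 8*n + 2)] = 5*(-3*n - 2)/(3*n^2 + 4*n - 1)^2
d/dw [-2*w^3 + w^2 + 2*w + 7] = -6*w^2 + 2*w + 2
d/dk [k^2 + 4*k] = 2*k + 4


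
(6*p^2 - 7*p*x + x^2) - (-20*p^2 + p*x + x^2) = 26*p^2 - 8*p*x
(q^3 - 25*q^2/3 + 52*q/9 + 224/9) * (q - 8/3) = q^4 - 11*q^3 + 28*q^2 + 256*q/27 - 1792/27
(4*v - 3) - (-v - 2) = 5*v - 1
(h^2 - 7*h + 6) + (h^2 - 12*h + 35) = 2*h^2 - 19*h + 41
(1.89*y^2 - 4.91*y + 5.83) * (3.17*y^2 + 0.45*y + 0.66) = 5.9913*y^4 - 14.7142*y^3 + 17.519*y^2 - 0.6171*y + 3.8478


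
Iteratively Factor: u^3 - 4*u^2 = (u - 4)*(u^2) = u*(u - 4)*(u)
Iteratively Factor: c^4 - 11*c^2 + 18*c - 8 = (c - 2)*(c^3 + 2*c^2 - 7*c + 4) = (c - 2)*(c - 1)*(c^2 + 3*c - 4) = (c - 2)*(c - 1)^2*(c + 4)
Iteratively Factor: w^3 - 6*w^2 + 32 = (w - 4)*(w^2 - 2*w - 8) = (w - 4)*(w + 2)*(w - 4)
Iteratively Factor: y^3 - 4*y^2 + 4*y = (y - 2)*(y^2 - 2*y) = y*(y - 2)*(y - 2)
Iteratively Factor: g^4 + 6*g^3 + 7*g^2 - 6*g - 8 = (g + 4)*(g^3 + 2*g^2 - g - 2) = (g + 1)*(g + 4)*(g^2 + g - 2) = (g - 1)*(g + 1)*(g + 4)*(g + 2)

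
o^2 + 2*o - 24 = (o - 4)*(o + 6)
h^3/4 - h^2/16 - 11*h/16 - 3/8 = (h/4 + 1/4)*(h - 2)*(h + 3/4)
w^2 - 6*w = w*(w - 6)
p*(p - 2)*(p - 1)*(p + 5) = p^4 + 2*p^3 - 13*p^2 + 10*p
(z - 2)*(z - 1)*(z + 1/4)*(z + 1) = z^4 - 7*z^3/4 - 3*z^2/2 + 7*z/4 + 1/2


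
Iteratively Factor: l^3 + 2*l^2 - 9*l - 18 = (l + 2)*(l^2 - 9) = (l + 2)*(l + 3)*(l - 3)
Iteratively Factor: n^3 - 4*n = (n - 2)*(n^2 + 2*n) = n*(n - 2)*(n + 2)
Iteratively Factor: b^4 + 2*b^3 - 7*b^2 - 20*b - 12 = (b - 3)*(b^3 + 5*b^2 + 8*b + 4) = (b - 3)*(b + 1)*(b^2 + 4*b + 4) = (b - 3)*(b + 1)*(b + 2)*(b + 2)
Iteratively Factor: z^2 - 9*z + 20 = (z - 4)*(z - 5)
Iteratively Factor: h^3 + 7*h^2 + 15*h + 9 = (h + 3)*(h^2 + 4*h + 3) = (h + 1)*(h + 3)*(h + 3)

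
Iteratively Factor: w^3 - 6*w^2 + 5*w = (w - 5)*(w^2 - w) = w*(w - 5)*(w - 1)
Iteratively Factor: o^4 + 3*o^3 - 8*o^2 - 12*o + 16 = (o - 1)*(o^3 + 4*o^2 - 4*o - 16) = (o - 1)*(o + 2)*(o^2 + 2*o - 8) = (o - 1)*(o + 2)*(o + 4)*(o - 2)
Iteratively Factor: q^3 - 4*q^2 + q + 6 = (q - 3)*(q^2 - q - 2) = (q - 3)*(q - 2)*(q + 1)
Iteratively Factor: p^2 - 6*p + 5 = (p - 5)*(p - 1)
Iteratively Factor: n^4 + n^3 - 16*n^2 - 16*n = (n - 4)*(n^3 + 5*n^2 + 4*n) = (n - 4)*(n + 4)*(n^2 + n) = (n - 4)*(n + 1)*(n + 4)*(n)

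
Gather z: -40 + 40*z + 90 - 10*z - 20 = 30*z + 30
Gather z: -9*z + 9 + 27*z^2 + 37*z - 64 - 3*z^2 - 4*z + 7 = 24*z^2 + 24*z - 48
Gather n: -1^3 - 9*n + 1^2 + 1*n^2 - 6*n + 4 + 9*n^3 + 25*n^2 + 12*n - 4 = 9*n^3 + 26*n^2 - 3*n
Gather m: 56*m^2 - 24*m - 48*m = 56*m^2 - 72*m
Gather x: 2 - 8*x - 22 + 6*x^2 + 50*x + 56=6*x^2 + 42*x + 36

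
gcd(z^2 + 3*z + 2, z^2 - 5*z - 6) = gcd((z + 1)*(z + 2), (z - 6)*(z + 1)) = z + 1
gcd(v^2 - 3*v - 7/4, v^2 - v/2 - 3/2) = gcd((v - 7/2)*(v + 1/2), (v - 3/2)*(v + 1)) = 1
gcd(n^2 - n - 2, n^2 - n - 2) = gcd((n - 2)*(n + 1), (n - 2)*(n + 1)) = n^2 - n - 2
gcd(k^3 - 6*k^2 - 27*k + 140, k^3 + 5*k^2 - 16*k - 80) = k^2 + k - 20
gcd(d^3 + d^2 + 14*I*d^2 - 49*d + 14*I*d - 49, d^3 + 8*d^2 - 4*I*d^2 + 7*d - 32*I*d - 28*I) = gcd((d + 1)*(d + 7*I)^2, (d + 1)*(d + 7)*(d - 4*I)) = d + 1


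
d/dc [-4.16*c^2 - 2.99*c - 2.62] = -8.32*c - 2.99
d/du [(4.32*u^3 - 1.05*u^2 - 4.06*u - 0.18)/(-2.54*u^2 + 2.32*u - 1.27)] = (-10.9728*u^4 + 20.0448*u^3 - 29.2076*u^2 + 1.7526*u + 5.5738)/(6.4516*u^4 - 11.7856*u^3 + 11.834*u^2 - 5.8928*u + 1.6129)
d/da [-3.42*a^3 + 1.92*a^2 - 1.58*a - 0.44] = -10.26*a^2 + 3.84*a - 1.58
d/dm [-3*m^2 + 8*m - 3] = 8 - 6*m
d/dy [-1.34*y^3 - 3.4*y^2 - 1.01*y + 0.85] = -4.02*y^2 - 6.8*y - 1.01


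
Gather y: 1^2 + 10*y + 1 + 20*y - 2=30*y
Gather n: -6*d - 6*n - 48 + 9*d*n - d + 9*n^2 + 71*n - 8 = -7*d + 9*n^2 + n*(9*d + 65) - 56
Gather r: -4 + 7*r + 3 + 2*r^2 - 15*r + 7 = 2*r^2 - 8*r + 6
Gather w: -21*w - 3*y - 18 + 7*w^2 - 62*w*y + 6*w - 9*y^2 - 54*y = 7*w^2 + w*(-62*y - 15) - 9*y^2 - 57*y - 18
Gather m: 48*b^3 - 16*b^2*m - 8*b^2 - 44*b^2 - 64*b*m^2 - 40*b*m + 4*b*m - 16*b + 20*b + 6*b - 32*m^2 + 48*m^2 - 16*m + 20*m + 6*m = 48*b^3 - 52*b^2 + 10*b + m^2*(16 - 64*b) + m*(-16*b^2 - 36*b + 10)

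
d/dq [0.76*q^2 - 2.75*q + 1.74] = 1.52*q - 2.75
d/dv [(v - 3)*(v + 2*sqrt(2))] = 2*v - 3 + 2*sqrt(2)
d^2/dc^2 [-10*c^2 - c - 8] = -20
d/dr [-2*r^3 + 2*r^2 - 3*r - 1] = -6*r^2 + 4*r - 3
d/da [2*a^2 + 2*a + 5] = 4*a + 2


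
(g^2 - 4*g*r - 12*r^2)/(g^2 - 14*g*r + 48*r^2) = (-g - 2*r)/(-g + 8*r)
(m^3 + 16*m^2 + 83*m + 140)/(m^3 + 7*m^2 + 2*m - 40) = (m + 7)/(m - 2)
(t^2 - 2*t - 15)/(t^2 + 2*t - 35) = (t + 3)/(t + 7)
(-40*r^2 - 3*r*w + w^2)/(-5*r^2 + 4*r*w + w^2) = (8*r - w)/(r - w)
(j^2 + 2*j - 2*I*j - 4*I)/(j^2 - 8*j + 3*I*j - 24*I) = (j^2 + 2*j*(1 - I) - 4*I)/(j^2 + j*(-8 + 3*I) - 24*I)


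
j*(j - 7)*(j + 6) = j^3 - j^2 - 42*j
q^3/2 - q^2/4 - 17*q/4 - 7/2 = (q/2 + 1)*(q - 7/2)*(q + 1)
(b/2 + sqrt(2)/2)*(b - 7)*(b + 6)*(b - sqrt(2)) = b^4/2 - b^3/2 - 22*b^2 + b + 42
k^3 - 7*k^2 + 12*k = k*(k - 4)*(k - 3)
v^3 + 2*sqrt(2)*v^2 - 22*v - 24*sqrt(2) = (v - 3*sqrt(2))*(v + sqrt(2))*(v + 4*sqrt(2))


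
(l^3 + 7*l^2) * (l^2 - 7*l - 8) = l^5 - 57*l^3 - 56*l^2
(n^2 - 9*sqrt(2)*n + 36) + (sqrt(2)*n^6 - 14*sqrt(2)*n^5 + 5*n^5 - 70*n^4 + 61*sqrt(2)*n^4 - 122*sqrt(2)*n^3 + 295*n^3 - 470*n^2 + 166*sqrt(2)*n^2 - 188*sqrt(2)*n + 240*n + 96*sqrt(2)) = sqrt(2)*n^6 - 14*sqrt(2)*n^5 + 5*n^5 - 70*n^4 + 61*sqrt(2)*n^4 - 122*sqrt(2)*n^3 + 295*n^3 - 469*n^2 + 166*sqrt(2)*n^2 - 197*sqrt(2)*n + 240*n + 36 + 96*sqrt(2)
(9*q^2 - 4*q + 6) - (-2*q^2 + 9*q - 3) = 11*q^2 - 13*q + 9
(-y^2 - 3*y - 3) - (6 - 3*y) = -y^2 - 9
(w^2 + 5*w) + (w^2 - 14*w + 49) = 2*w^2 - 9*w + 49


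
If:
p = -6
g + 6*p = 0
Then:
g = 36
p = -6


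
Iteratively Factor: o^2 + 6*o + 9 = (o + 3)*(o + 3)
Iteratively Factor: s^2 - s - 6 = (s + 2)*(s - 3)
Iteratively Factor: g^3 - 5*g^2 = (g)*(g^2 - 5*g) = g*(g - 5)*(g)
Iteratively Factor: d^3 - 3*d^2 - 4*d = (d)*(d^2 - 3*d - 4) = d*(d - 4)*(d + 1)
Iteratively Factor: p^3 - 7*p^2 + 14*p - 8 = (p - 2)*(p^2 - 5*p + 4) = (p - 4)*(p - 2)*(p - 1)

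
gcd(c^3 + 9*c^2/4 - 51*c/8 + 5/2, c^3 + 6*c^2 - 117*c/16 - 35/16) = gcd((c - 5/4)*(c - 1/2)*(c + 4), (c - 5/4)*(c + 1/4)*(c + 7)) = c - 5/4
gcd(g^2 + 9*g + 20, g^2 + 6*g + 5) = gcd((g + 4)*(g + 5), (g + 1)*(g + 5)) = g + 5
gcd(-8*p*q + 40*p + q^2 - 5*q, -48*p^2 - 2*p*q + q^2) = 8*p - q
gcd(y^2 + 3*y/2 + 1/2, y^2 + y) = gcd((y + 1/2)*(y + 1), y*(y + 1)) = y + 1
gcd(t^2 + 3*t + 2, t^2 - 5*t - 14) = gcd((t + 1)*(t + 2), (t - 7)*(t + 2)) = t + 2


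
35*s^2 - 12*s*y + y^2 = (-7*s + y)*(-5*s + y)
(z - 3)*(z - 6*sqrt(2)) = z^2 - 6*sqrt(2)*z - 3*z + 18*sqrt(2)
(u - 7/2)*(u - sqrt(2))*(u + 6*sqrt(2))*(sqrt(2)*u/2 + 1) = sqrt(2)*u^4/2 - 7*sqrt(2)*u^3/4 + 6*u^3 - 21*u^2 - sqrt(2)*u^2 - 12*u + 7*sqrt(2)*u/2 + 42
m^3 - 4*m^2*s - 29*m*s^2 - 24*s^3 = (m - 8*s)*(m + s)*(m + 3*s)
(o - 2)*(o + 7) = o^2 + 5*o - 14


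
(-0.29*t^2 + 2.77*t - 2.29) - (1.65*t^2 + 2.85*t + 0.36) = -1.94*t^2 - 0.0800000000000001*t - 2.65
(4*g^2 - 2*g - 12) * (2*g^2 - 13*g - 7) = 8*g^4 - 56*g^3 - 26*g^2 + 170*g + 84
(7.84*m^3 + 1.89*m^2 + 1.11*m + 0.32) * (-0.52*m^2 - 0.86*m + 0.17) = -4.0768*m^5 - 7.7252*m^4 - 0.8698*m^3 - 0.7997*m^2 - 0.0865*m + 0.0544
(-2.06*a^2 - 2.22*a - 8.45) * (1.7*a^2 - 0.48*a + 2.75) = -3.502*a^4 - 2.7852*a^3 - 18.9644*a^2 - 2.049*a - 23.2375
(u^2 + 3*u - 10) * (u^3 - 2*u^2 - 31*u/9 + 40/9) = u^5 + u^4 - 175*u^3/9 + 127*u^2/9 + 430*u/9 - 400/9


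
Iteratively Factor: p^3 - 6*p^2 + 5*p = (p - 1)*(p^2 - 5*p) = p*(p - 1)*(p - 5)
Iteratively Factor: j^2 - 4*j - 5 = (j - 5)*(j + 1)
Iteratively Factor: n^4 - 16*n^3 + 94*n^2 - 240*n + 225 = (n - 3)*(n^3 - 13*n^2 + 55*n - 75) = (n - 5)*(n - 3)*(n^2 - 8*n + 15) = (n - 5)^2*(n - 3)*(n - 3)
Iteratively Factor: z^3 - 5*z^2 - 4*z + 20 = (z + 2)*(z^2 - 7*z + 10) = (z - 2)*(z + 2)*(z - 5)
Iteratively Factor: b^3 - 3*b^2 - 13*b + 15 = (b - 1)*(b^2 - 2*b - 15) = (b - 1)*(b + 3)*(b - 5)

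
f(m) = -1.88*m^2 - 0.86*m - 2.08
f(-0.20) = -1.98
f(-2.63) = -12.82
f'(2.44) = -10.03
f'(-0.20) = -0.11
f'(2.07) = -8.64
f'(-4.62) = 16.51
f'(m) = -3.76*m - 0.86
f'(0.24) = -1.76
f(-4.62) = -38.23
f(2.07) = -11.92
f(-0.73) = -2.45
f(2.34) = -14.39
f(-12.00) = -262.48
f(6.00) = -74.92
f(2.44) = -15.37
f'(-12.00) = 44.26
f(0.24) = -2.39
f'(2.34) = -9.66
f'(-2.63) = 9.03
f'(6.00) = -23.42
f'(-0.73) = 1.88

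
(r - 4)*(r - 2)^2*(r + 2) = r^4 - 6*r^3 + 4*r^2 + 24*r - 32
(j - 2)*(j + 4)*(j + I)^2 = j^4 + 2*j^3 + 2*I*j^3 - 9*j^2 + 4*I*j^2 - 2*j - 16*I*j + 8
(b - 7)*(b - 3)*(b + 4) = b^3 - 6*b^2 - 19*b + 84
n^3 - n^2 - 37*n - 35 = (n - 7)*(n + 1)*(n + 5)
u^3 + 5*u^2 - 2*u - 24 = (u - 2)*(u + 3)*(u + 4)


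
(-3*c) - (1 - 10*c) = 7*c - 1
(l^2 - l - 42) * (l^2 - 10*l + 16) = l^4 - 11*l^3 - 16*l^2 + 404*l - 672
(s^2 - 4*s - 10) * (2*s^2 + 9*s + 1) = 2*s^4 + s^3 - 55*s^2 - 94*s - 10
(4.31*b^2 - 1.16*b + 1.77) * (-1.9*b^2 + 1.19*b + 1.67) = -8.189*b^4 + 7.3329*b^3 + 2.4543*b^2 + 0.1691*b + 2.9559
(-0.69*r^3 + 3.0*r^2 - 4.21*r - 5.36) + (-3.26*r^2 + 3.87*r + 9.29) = -0.69*r^3 - 0.26*r^2 - 0.34*r + 3.93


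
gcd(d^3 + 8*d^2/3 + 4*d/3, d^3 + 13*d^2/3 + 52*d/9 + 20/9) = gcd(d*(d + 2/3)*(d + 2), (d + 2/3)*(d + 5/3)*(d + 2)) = d^2 + 8*d/3 + 4/3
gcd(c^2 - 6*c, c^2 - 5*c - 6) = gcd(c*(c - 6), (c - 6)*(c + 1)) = c - 6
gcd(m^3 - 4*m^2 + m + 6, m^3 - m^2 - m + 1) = m + 1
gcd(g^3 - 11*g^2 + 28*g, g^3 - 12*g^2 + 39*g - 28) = g^2 - 11*g + 28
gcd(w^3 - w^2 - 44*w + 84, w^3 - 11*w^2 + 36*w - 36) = w^2 - 8*w + 12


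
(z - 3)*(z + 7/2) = z^2 + z/2 - 21/2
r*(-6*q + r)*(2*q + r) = -12*q^2*r - 4*q*r^2 + r^3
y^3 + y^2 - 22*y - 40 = (y - 5)*(y + 2)*(y + 4)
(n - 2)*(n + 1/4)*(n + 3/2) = n^3 - n^2/4 - 25*n/8 - 3/4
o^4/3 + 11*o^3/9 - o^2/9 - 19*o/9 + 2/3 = (o/3 + 1)*(o - 1)*(o - 1/3)*(o + 2)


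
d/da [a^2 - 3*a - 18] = 2*a - 3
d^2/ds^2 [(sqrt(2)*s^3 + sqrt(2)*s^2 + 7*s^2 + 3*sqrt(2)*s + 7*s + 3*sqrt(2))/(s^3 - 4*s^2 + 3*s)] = 2*(7*s^6 + 5*sqrt(2)*s^6 + 21*s^5 - 147*s^4 - 27*sqrt(2)*s^4 - 36*sqrt(2)*s^3 + 175*s^3 + 171*sqrt(2)*s^2 - 108*sqrt(2)*s + 27*sqrt(2))/(s^3*(s^6 - 12*s^5 + 57*s^4 - 136*s^3 + 171*s^2 - 108*s + 27))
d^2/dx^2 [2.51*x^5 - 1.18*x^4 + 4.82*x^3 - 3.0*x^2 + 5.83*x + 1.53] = 50.2*x^3 - 14.16*x^2 + 28.92*x - 6.0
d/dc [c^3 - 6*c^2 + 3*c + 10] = 3*c^2 - 12*c + 3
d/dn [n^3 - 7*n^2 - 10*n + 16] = 3*n^2 - 14*n - 10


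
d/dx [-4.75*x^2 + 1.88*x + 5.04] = 1.88 - 9.5*x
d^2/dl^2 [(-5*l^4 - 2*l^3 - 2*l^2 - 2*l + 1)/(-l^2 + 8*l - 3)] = 10*(l^6 - 24*l^5 + 201*l^4 - 164*l^3 + 21*l^2 + 12*l + 1)/(l^6 - 24*l^5 + 201*l^4 - 656*l^3 + 603*l^2 - 216*l + 27)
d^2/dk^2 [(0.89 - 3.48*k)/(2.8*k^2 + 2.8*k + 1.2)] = (-(3.48*k - 0.89)*(5.6*k + 2.8)*(11.2*k + 5.6) + (58.464*k + 14.504)*(2.8*k^2 + 2.8*k + 1.2))/(2.8*k^2 + 2.8*k + 1.2)^3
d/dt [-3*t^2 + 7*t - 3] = 7 - 6*t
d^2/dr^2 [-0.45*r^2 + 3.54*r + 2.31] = -0.900000000000000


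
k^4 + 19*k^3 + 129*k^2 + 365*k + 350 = (k + 2)*(k + 5)^2*(k + 7)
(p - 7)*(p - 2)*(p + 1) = p^3 - 8*p^2 + 5*p + 14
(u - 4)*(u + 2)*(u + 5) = u^3 + 3*u^2 - 18*u - 40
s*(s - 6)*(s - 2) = s^3 - 8*s^2 + 12*s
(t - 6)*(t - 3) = t^2 - 9*t + 18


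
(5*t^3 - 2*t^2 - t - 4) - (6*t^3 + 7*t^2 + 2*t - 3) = -t^3 - 9*t^2 - 3*t - 1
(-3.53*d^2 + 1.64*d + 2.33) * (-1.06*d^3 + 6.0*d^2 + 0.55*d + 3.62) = 3.7418*d^5 - 22.9184*d^4 + 5.4287*d^3 + 2.1034*d^2 + 7.2183*d + 8.4346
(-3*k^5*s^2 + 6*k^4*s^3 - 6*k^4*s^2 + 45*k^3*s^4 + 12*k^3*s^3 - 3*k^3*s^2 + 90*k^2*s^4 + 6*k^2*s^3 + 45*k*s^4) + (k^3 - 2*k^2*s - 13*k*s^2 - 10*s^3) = -3*k^5*s^2 + 6*k^4*s^3 - 6*k^4*s^2 + 45*k^3*s^4 + 12*k^3*s^3 - 3*k^3*s^2 + k^3 + 90*k^2*s^4 + 6*k^2*s^3 - 2*k^2*s + 45*k*s^4 - 13*k*s^2 - 10*s^3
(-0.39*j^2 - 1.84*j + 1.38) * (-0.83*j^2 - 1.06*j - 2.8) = 0.3237*j^4 + 1.9406*j^3 + 1.897*j^2 + 3.6892*j - 3.864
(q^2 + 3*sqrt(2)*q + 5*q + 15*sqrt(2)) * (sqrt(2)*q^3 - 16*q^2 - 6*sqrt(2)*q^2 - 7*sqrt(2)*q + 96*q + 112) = sqrt(2)*q^5 - 10*q^4 - sqrt(2)*q^4 - 85*sqrt(2)*q^3 + 10*q^3 + 13*sqrt(2)*q^2 + 370*q^2 + 350*q + 1776*sqrt(2)*q + 1680*sqrt(2)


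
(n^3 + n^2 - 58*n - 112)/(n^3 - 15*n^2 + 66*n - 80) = (n^2 + 9*n + 14)/(n^2 - 7*n + 10)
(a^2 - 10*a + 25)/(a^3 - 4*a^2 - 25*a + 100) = (a - 5)/(a^2 + a - 20)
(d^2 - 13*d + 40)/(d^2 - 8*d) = (d - 5)/d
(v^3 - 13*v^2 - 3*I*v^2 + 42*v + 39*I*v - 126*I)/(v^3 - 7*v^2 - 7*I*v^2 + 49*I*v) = (v^2 - 3*v*(2 + I) + 18*I)/(v*(v - 7*I))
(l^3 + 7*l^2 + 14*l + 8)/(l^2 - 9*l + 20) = (l^3 + 7*l^2 + 14*l + 8)/(l^2 - 9*l + 20)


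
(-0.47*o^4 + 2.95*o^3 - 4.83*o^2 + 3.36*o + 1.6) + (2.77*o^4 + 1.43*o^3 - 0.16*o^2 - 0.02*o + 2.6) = 2.3*o^4 + 4.38*o^3 - 4.99*o^2 + 3.34*o + 4.2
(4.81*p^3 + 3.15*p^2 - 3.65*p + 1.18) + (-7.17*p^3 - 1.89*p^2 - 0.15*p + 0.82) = -2.36*p^3 + 1.26*p^2 - 3.8*p + 2.0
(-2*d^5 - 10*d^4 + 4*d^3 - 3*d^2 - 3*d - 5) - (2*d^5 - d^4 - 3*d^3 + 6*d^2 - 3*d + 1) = -4*d^5 - 9*d^4 + 7*d^3 - 9*d^2 - 6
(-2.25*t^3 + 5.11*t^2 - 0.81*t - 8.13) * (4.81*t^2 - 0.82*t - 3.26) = -10.8225*t^5 + 26.4241*t^4 - 0.751300000000001*t^3 - 55.0997*t^2 + 9.3072*t + 26.5038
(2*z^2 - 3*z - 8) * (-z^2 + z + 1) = -2*z^4 + 5*z^3 + 7*z^2 - 11*z - 8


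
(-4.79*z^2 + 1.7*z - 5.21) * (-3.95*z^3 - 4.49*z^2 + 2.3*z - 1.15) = 18.9205*z^5 + 14.7921*z^4 + 1.9295*z^3 + 32.8114*z^2 - 13.938*z + 5.9915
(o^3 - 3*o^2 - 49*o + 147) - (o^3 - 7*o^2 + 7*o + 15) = 4*o^2 - 56*o + 132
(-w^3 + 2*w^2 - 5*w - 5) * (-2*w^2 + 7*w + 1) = 2*w^5 - 11*w^4 + 23*w^3 - 23*w^2 - 40*w - 5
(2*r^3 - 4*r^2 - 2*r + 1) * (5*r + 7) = 10*r^4 - 6*r^3 - 38*r^2 - 9*r + 7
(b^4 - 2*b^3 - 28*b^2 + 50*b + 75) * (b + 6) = b^5 + 4*b^4 - 40*b^3 - 118*b^2 + 375*b + 450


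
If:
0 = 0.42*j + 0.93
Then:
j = -2.21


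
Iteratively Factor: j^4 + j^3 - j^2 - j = (j + 1)*(j^3 - j) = j*(j + 1)*(j^2 - 1) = j*(j + 1)^2*(j - 1)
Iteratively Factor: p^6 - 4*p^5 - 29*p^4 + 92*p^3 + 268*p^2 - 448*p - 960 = (p + 2)*(p^5 - 6*p^4 - 17*p^3 + 126*p^2 + 16*p - 480) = (p - 4)*(p + 2)*(p^4 - 2*p^3 - 25*p^2 + 26*p + 120) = (p - 4)*(p - 3)*(p + 2)*(p^3 + p^2 - 22*p - 40) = (p - 5)*(p - 4)*(p - 3)*(p + 2)*(p^2 + 6*p + 8) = (p - 5)*(p - 4)*(p - 3)*(p + 2)^2*(p + 4)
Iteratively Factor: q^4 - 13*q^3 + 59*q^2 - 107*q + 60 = (q - 5)*(q^3 - 8*q^2 + 19*q - 12) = (q - 5)*(q - 1)*(q^2 - 7*q + 12) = (q - 5)*(q - 3)*(q - 1)*(q - 4)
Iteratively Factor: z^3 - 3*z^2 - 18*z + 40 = (z - 2)*(z^2 - z - 20) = (z - 2)*(z + 4)*(z - 5)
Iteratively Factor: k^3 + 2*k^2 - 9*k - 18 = (k - 3)*(k^2 + 5*k + 6) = (k - 3)*(k + 3)*(k + 2)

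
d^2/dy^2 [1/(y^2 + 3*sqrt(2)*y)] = 2*(-y*(y + 3*sqrt(2)) + (2*y + 3*sqrt(2))^2)/(y^3*(y + 3*sqrt(2))^3)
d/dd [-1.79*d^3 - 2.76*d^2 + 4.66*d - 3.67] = -5.37*d^2 - 5.52*d + 4.66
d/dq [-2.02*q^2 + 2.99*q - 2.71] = 2.99 - 4.04*q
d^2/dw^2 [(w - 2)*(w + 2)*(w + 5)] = 6*w + 10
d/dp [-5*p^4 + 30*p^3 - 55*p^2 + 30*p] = -20*p^3 + 90*p^2 - 110*p + 30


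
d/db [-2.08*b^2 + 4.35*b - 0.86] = 4.35 - 4.16*b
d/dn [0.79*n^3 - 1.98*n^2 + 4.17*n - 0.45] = 2.37*n^2 - 3.96*n + 4.17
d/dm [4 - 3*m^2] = -6*m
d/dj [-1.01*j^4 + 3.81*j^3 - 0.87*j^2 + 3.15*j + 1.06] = -4.04*j^3 + 11.43*j^2 - 1.74*j + 3.15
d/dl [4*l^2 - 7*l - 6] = 8*l - 7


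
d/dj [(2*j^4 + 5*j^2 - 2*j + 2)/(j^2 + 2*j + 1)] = 2*(2*j^4 + 4*j^3 + 6*j - 3)/(j^3 + 3*j^2 + 3*j + 1)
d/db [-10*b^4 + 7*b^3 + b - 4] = -40*b^3 + 21*b^2 + 1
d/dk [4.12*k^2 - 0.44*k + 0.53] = 8.24*k - 0.44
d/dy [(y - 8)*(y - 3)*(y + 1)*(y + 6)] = 4*y^3 - 12*y^2 - 94*y + 102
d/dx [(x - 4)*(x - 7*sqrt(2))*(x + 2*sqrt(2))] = 3*x^2 - 10*sqrt(2)*x - 8*x - 28 + 20*sqrt(2)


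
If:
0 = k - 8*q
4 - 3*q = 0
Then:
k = 32/3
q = 4/3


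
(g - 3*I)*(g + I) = g^2 - 2*I*g + 3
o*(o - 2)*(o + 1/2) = o^3 - 3*o^2/2 - o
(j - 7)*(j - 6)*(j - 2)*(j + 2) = j^4 - 13*j^3 + 38*j^2 + 52*j - 168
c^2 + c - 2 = (c - 1)*(c + 2)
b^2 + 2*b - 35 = (b - 5)*(b + 7)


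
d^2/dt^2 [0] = 0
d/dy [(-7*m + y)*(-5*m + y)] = -12*m + 2*y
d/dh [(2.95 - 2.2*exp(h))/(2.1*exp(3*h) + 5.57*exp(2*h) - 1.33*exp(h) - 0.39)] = (9.24*exp(3*h) - 6.331*exp(2*h) - 32.863*exp(h) + 4.7815)*exp(h)/(4.41*exp(6*h) + 23.394*exp(5*h) + 25.4389*exp(4*h) - 16.4542*exp(3*h) - 2.5757*exp(2*h) + 1.0374*exp(h) + 0.1521)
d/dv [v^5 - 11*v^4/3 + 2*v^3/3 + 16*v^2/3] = v*(15*v^3 - 44*v^2 + 6*v + 32)/3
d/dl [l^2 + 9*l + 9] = 2*l + 9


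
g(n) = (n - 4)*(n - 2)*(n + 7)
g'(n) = (n - 4)*(n - 2) + (n - 4)*(n + 7) + (n - 2)*(n + 7) = 3*n^2 + 2*n - 34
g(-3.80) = 144.77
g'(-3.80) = 1.72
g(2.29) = -4.61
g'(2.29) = -13.69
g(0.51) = 39.05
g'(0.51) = -32.20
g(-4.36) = 140.37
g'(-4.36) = 14.31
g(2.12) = -2.06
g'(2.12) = -16.28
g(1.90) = 1.87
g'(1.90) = -19.37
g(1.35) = 14.38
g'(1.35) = -25.83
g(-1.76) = 113.49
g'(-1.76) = -28.23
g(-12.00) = -1120.00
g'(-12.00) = 374.00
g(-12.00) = -1120.00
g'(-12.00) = 374.00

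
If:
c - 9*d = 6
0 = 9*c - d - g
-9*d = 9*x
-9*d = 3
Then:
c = 3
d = -1/3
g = 82/3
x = 1/3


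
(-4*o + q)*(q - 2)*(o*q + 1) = -4*o^2*q^2 + 8*o^2*q + o*q^3 - 2*o*q^2 - 4*o*q + 8*o + q^2 - 2*q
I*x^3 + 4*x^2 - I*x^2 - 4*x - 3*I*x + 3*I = (x - 1)*(x - 3*I)*(I*x + 1)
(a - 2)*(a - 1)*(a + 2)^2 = a^4 + a^3 - 6*a^2 - 4*a + 8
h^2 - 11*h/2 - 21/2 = (h - 7)*(h + 3/2)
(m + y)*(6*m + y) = 6*m^2 + 7*m*y + y^2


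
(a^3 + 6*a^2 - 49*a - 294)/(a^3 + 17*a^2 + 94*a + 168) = (a - 7)/(a + 4)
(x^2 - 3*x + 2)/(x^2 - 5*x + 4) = (x - 2)/(x - 4)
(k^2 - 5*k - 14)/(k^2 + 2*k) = (k - 7)/k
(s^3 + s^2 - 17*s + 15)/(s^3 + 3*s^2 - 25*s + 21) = (s + 5)/(s + 7)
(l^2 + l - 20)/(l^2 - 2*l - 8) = (l + 5)/(l + 2)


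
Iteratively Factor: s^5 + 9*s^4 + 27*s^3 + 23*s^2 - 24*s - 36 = (s + 2)*(s^4 + 7*s^3 + 13*s^2 - 3*s - 18) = (s - 1)*(s + 2)*(s^3 + 8*s^2 + 21*s + 18) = (s - 1)*(s + 2)*(s + 3)*(s^2 + 5*s + 6) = (s - 1)*(s + 2)^2*(s + 3)*(s + 3)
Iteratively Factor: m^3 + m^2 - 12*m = (m - 3)*(m^2 + 4*m) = (m - 3)*(m + 4)*(m)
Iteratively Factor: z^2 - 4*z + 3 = (z - 1)*(z - 3)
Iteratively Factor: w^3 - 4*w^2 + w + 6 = (w + 1)*(w^2 - 5*w + 6) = (w - 3)*(w + 1)*(w - 2)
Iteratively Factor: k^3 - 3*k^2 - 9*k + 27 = (k - 3)*(k^2 - 9) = (k - 3)*(k + 3)*(k - 3)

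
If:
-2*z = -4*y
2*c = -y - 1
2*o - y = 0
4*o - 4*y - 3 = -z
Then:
No Solution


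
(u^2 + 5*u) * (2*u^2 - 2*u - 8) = 2*u^4 + 8*u^3 - 18*u^2 - 40*u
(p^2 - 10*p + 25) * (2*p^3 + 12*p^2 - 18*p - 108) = 2*p^5 - 8*p^4 - 88*p^3 + 372*p^2 + 630*p - 2700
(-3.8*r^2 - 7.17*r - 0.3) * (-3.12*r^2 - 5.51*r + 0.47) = 11.856*r^4 + 43.3084*r^3 + 38.6567*r^2 - 1.7169*r - 0.141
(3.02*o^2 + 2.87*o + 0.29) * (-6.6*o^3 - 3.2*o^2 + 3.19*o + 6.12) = -19.932*o^5 - 28.606*o^4 - 1.4642*o^3 + 26.7097*o^2 + 18.4895*o + 1.7748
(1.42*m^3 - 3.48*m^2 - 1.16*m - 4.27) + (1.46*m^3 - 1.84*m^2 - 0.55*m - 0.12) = 2.88*m^3 - 5.32*m^2 - 1.71*m - 4.39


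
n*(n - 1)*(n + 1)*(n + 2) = n^4 + 2*n^3 - n^2 - 2*n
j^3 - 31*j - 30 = (j - 6)*(j + 1)*(j + 5)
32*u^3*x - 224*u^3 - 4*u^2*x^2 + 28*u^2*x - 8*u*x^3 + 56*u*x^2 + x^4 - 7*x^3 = (-8*u + x)*(-2*u + x)*(2*u + x)*(x - 7)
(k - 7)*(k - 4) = k^2 - 11*k + 28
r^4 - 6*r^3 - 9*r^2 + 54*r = r*(r - 6)*(r - 3)*(r + 3)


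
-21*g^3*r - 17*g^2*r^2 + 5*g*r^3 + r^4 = r*(-3*g + r)*(g + r)*(7*g + r)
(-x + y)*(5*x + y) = -5*x^2 + 4*x*y + y^2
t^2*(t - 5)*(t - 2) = t^4 - 7*t^3 + 10*t^2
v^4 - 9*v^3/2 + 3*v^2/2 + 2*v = v*(v - 4)*(v - 1)*(v + 1/2)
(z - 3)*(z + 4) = z^2 + z - 12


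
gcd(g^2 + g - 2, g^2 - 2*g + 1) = g - 1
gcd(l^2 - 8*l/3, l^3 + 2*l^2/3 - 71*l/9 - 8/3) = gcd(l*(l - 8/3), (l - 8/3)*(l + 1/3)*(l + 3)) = l - 8/3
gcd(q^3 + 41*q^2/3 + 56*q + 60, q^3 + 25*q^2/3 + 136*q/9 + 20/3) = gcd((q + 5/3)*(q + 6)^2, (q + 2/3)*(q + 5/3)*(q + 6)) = q^2 + 23*q/3 + 10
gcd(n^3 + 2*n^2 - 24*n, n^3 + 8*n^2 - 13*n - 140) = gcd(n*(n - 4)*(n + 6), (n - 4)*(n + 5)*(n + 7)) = n - 4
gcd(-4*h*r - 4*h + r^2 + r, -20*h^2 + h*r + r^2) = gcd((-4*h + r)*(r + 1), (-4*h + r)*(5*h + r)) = -4*h + r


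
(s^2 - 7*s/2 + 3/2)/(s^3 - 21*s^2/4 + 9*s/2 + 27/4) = 2*(2*s - 1)/(4*s^2 - 9*s - 9)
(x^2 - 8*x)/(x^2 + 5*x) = (x - 8)/(x + 5)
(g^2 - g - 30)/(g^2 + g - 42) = (g + 5)/(g + 7)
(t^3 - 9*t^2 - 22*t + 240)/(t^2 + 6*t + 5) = (t^2 - 14*t + 48)/(t + 1)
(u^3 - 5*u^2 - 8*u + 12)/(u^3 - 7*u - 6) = (u^2 - 7*u + 6)/(u^2 - 2*u - 3)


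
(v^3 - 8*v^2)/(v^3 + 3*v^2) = (v - 8)/(v + 3)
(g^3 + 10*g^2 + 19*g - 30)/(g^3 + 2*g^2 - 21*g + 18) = (g + 5)/(g - 3)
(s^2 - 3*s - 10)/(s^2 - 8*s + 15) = (s + 2)/(s - 3)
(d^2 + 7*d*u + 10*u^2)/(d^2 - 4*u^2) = (-d - 5*u)/(-d + 2*u)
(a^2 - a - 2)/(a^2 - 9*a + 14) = (a + 1)/(a - 7)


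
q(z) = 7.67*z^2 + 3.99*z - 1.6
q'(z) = 15.34*z + 3.99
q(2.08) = 39.88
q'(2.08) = 35.90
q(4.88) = 200.53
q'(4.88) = 78.85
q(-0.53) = -1.56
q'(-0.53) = -4.14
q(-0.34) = -2.07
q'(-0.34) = -1.23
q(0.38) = 1.02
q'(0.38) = 9.82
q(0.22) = -0.35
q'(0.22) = 7.36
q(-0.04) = -1.75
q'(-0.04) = 3.38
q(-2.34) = 31.06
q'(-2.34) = -31.91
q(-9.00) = 583.76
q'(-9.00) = -134.07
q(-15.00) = 1664.30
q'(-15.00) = -226.11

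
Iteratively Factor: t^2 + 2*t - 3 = (t - 1)*(t + 3)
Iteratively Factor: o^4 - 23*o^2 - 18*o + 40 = (o + 4)*(o^3 - 4*o^2 - 7*o + 10) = (o + 2)*(o + 4)*(o^2 - 6*o + 5) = (o - 5)*(o + 2)*(o + 4)*(o - 1)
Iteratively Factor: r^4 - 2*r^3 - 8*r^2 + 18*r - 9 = (r - 3)*(r^3 + r^2 - 5*r + 3) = (r - 3)*(r + 3)*(r^2 - 2*r + 1) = (r - 3)*(r - 1)*(r + 3)*(r - 1)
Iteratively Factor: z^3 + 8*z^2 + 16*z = (z + 4)*(z^2 + 4*z) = (z + 4)^2*(z)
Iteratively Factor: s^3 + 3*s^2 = (s)*(s^2 + 3*s) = s*(s + 3)*(s)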